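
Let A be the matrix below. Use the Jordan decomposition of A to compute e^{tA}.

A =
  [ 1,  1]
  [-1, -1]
e^{tA} =
  [t + 1, t]
  [-t, 1 - t]

Strategy: write A = P · J · P⁻¹ where J is a Jordan canonical form, so e^{tA} = P · e^{tJ} · P⁻¹, and e^{tJ} can be computed block-by-block.

A has Jordan form
J =
  [0, 1]
  [0, 0]
(up to reordering of blocks).

Per-block formulas:
  For a 2×2 Jordan block J_2(0): exp(t · J_2(0)) = e^(0t)·(I + t·N), where N is the 2×2 nilpotent shift.

After assembling e^{tJ} and conjugating by P, we get:

e^{tA} =
  [t + 1, t]
  [-t, 1 - t]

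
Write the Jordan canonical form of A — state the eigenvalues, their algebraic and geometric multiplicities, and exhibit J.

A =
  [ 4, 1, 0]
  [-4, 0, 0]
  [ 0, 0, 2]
J_2(2) ⊕ J_1(2)

The characteristic polynomial is
  det(x·I − A) = x^3 - 6*x^2 + 12*x - 8 = (x - 2)^3

Eigenvalues and multiplicities (the geometric multiplicity of λ is n − rank(A − λI), which equals the number of Jordan blocks for λ):
  λ = 2: algebraic multiplicity = 3, geometric multiplicity = 2

Determining the block sizes for each eigenvalue:
  λ = 2: 2 blocks summing to 3 forces exactly one block of size 2 and the rest size 1 → block sizes [2, 1]

Assembling the blocks gives a Jordan form
J =
  [2, 1, 0]
  [0, 2, 0]
  [0, 0, 2]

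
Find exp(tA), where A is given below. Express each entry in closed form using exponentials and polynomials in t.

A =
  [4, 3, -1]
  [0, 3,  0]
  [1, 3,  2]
e^{tA} =
  [t*exp(3*t) + exp(3*t), 3*t*exp(3*t), -t*exp(3*t)]
  [0, exp(3*t), 0]
  [t*exp(3*t), 3*t*exp(3*t), -t*exp(3*t) + exp(3*t)]

Strategy: write A = P · J · P⁻¹ where J is a Jordan canonical form, so e^{tA} = P · e^{tJ} · P⁻¹, and e^{tJ} can be computed block-by-block.

A has Jordan form
J =
  [3, 1, 0]
  [0, 3, 0]
  [0, 0, 3]
(up to reordering of blocks).

Per-block formulas:
  For a 1×1 block at λ = 3: exp(t · [3]) = [e^(3t)].
  For a 2×2 Jordan block J_2(3): exp(t · J_2(3)) = e^(3t)·(I + t·N), where N is the 2×2 nilpotent shift.

After assembling e^{tJ} and conjugating by P, we get:

e^{tA} =
  [t*exp(3*t) + exp(3*t), 3*t*exp(3*t), -t*exp(3*t)]
  [0, exp(3*t), 0]
  [t*exp(3*t), 3*t*exp(3*t), -t*exp(3*t) + exp(3*t)]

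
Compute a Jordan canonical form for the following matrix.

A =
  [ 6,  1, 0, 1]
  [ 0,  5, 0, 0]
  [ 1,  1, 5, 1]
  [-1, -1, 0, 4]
J_2(5) ⊕ J_1(5) ⊕ J_1(5)

The characteristic polynomial is
  det(x·I − A) = x^4 - 20*x^3 + 150*x^2 - 500*x + 625 = (x - 5)^4

Eigenvalues and multiplicities (the geometric multiplicity of λ is n − rank(A − λI), which equals the number of Jordan blocks for λ):
  λ = 5: algebraic multiplicity = 4, geometric multiplicity = 3

Determining the block sizes for each eigenvalue:
  λ = 5: 3 blocks summing to 4 forces exactly one block of size 2 and the rest size 1 → block sizes [2, 1, 1]

Assembling the blocks gives a Jordan form
J =
  [5, 1, 0, 0]
  [0, 5, 0, 0]
  [0, 0, 5, 0]
  [0, 0, 0, 5]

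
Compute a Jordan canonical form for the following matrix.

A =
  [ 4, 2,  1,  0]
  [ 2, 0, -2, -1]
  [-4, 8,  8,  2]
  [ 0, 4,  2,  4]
J_2(4) ⊕ J_2(4)

The characteristic polynomial is
  det(x·I − A) = x^4 - 16*x^3 + 96*x^2 - 256*x + 256 = (x - 4)^4

Eigenvalues and multiplicities (the geometric multiplicity of λ is n − rank(A − λI), which equals the number of Jordan blocks for λ):
  λ = 4: algebraic multiplicity = 4, geometric multiplicity = 2

Determining the block sizes for each eigenvalue:
  λ = 4: with am = 4 and gm = 2, the partition is not yet determined (e.g. several partitions of 4 into 2 parts exist). Let N = A − (4)·I. Computing rank(N^1) = 2, rank(N^2) = 0; the number of blocks of size ≥ j is rank(N^{j−1}) − rank(N^j), giving [2, 2]. So we have 2 block(s) of size 2 → block sizes [2, 2]

Assembling the blocks gives a Jordan form
J =
  [4, 1, 0, 0]
  [0, 4, 0, 0]
  [0, 0, 4, 1]
  [0, 0, 0, 4]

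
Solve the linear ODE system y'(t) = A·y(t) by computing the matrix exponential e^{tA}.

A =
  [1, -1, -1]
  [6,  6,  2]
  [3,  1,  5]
e^{tA} =
  [-3*t*exp(4*t) + exp(4*t), -t*exp(4*t), -t*exp(4*t)]
  [6*t*exp(4*t), 2*t*exp(4*t) + exp(4*t), 2*t*exp(4*t)]
  [3*t*exp(4*t), t*exp(4*t), t*exp(4*t) + exp(4*t)]

Strategy: write A = P · J · P⁻¹ where J is a Jordan canonical form, so e^{tA} = P · e^{tJ} · P⁻¹, and e^{tJ} can be computed block-by-block.

A has Jordan form
J =
  [4, 1, 0]
  [0, 4, 0]
  [0, 0, 4]
(up to reordering of blocks).

Per-block formulas:
  For a 1×1 block at λ = 4: exp(t · [4]) = [e^(4t)].
  For a 2×2 Jordan block J_2(4): exp(t · J_2(4)) = e^(4t)·(I + t·N), where N is the 2×2 nilpotent shift.

After assembling e^{tJ} and conjugating by P, we get:

e^{tA} =
  [-3*t*exp(4*t) + exp(4*t), -t*exp(4*t), -t*exp(4*t)]
  [6*t*exp(4*t), 2*t*exp(4*t) + exp(4*t), 2*t*exp(4*t)]
  [3*t*exp(4*t), t*exp(4*t), t*exp(4*t) + exp(4*t)]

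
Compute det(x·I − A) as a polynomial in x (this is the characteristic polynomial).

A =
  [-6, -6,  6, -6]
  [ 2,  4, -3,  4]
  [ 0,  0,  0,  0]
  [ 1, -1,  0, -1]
x^4 + 3*x^3

Expanding det(x·I − A) (e.g. by cofactor expansion or by noting that A is similar to its Jordan form J, which has the same characteristic polynomial as A) gives
  χ_A(x) = x^4 + 3*x^3
which factors as x^3*(x + 3). The eigenvalues (with algebraic multiplicities) are λ = -3 with multiplicity 1, λ = 0 with multiplicity 3.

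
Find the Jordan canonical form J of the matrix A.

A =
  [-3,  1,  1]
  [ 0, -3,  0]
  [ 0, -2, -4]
J_1(-4) ⊕ J_2(-3)

The characteristic polynomial is
  det(x·I − A) = x^3 + 10*x^2 + 33*x + 36 = (x + 3)^2*(x + 4)

Eigenvalues and multiplicities (the geometric multiplicity of λ is n − rank(A − λI), which equals the number of Jordan blocks for λ):
  λ = -4: algebraic multiplicity = 1, geometric multiplicity = 1
  λ = -3: algebraic multiplicity = 2, geometric multiplicity = 1

Determining the block sizes for each eigenvalue:
  λ = -4: one block (gm = 1), so the single block has size am = 1 → block sizes [1]
  λ = -3: one block (gm = 1), so the single block has size am = 2 → block sizes [2]

Assembling the blocks gives a Jordan form
J =
  [-4,  0,  0]
  [ 0, -3,  1]
  [ 0,  0, -3]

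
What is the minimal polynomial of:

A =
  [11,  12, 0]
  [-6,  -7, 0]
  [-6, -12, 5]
x^2 - 4*x - 5

The characteristic polynomial is χ_A(x) = (x - 5)^2*(x + 1), so the eigenvalues are known. The minimal polynomial is
  m_A(x) = Π_λ (x − λ)^{k_λ}
where k_λ is the size of the *largest* Jordan block for λ (equivalently, the smallest k with (A − λI)^k v = 0 for every generalised eigenvector v of λ).

  λ = -1: largest Jordan block has size 1, contributing (x + 1)
  λ = 5: largest Jordan block has size 1, contributing (x − 5)

So m_A(x) = (x - 5)*(x + 1) = x^2 - 4*x - 5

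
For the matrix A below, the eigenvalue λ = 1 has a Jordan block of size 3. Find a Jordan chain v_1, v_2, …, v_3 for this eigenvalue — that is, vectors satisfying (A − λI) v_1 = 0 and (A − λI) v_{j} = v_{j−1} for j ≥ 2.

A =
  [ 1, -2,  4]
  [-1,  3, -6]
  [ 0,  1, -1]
A Jordan chain for λ = 1 of length 3:
v_1 = (2, -2, -1)ᵀ
v_2 = (0, -1, 0)ᵀ
v_3 = (1, 0, 0)ᵀ

Let N = A − (1)·I. We want v_3 with N^3 v_3 = 0 but N^2 v_3 ≠ 0; then v_{j-1} := N · v_j for j = 3, …, 2.

Pick v_3 = (1, 0, 0)ᵀ.
Then v_2 = N · v_3 = (0, -1, 0)ᵀ.
Then v_1 = N · v_2 = (2, -2, -1)ᵀ.

Sanity check: (A − (1)·I) v_1 = (0, 0, 0)ᵀ = 0. ✓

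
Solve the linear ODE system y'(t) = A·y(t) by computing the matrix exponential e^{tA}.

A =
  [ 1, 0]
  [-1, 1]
e^{tA} =
  [exp(t), 0]
  [-t*exp(t), exp(t)]

Strategy: write A = P · J · P⁻¹ where J is a Jordan canonical form, so e^{tA} = P · e^{tJ} · P⁻¹, and e^{tJ} can be computed block-by-block.

A has Jordan form
J =
  [1, 1]
  [0, 1]
(up to reordering of blocks).

Per-block formulas:
  For a 2×2 Jordan block J_2(1): exp(t · J_2(1)) = e^(1t)·(I + t·N), where N is the 2×2 nilpotent shift.

After assembling e^{tJ} and conjugating by P, we get:

e^{tA} =
  [exp(t), 0]
  [-t*exp(t), exp(t)]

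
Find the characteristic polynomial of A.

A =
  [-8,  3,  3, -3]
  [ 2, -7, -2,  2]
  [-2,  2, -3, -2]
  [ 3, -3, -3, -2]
x^4 + 20*x^3 + 150*x^2 + 500*x + 625

Expanding det(x·I − A) (e.g. by cofactor expansion or by noting that A is similar to its Jordan form J, which has the same characteristic polynomial as A) gives
  χ_A(x) = x^4 + 20*x^3 + 150*x^2 + 500*x + 625
which factors as (x + 5)^4. The eigenvalues (with algebraic multiplicities) are λ = -5 with multiplicity 4.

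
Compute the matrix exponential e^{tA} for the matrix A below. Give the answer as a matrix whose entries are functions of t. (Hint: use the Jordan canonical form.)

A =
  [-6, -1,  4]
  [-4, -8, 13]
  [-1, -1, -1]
e^{tA} =
  [t^2*exp(-5*t)/2 - t*exp(-5*t) + exp(-5*t), -t*exp(-5*t), -t^2*exp(-5*t)/2 + 4*t*exp(-5*t)]
  [3*t^2*exp(-5*t)/2 - 4*t*exp(-5*t), -3*t*exp(-5*t) + exp(-5*t), -3*t^2*exp(-5*t)/2 + 13*t*exp(-5*t)]
  [t^2*exp(-5*t)/2 - t*exp(-5*t), -t*exp(-5*t), -t^2*exp(-5*t)/2 + 4*t*exp(-5*t) + exp(-5*t)]

Strategy: write A = P · J · P⁻¹ where J is a Jordan canonical form, so e^{tA} = P · e^{tJ} · P⁻¹, and e^{tJ} can be computed block-by-block.

A has Jordan form
J =
  [-5,  1,  0]
  [ 0, -5,  1]
  [ 0,  0, -5]
(up to reordering of blocks).

Per-block formulas:
  For a 3×3 Jordan block J_3(-5): exp(t · J_3(-5)) = e^(-5t)·(I + t·N + (t^2/2)·N^2), where N is the 3×3 nilpotent shift.

After assembling e^{tJ} and conjugating by P, we get:

e^{tA} =
  [t^2*exp(-5*t)/2 - t*exp(-5*t) + exp(-5*t), -t*exp(-5*t), -t^2*exp(-5*t)/2 + 4*t*exp(-5*t)]
  [3*t^2*exp(-5*t)/2 - 4*t*exp(-5*t), -3*t*exp(-5*t) + exp(-5*t), -3*t^2*exp(-5*t)/2 + 13*t*exp(-5*t)]
  [t^2*exp(-5*t)/2 - t*exp(-5*t), -t*exp(-5*t), -t^2*exp(-5*t)/2 + 4*t*exp(-5*t) + exp(-5*t)]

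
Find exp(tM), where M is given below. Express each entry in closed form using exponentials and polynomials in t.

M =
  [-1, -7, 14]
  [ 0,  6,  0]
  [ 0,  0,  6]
e^{tM} =
  [exp(-t), -exp(6*t) + exp(-t), 2*exp(6*t) - 2*exp(-t)]
  [0, exp(6*t), 0]
  [0, 0, exp(6*t)]

Strategy: write M = P · J · P⁻¹ where J is a Jordan canonical form, so e^{tM} = P · e^{tJ} · P⁻¹, and e^{tJ} can be computed block-by-block.

M has Jordan form
J =
  [-1, 0, 0]
  [ 0, 6, 0]
  [ 0, 0, 6]
(up to reordering of blocks).

Per-block formulas:
  For a 1×1 block at λ = 6: exp(t · [6]) = [e^(6t)].
  For a 1×1 block at λ = -1: exp(t · [-1]) = [e^(-1t)].

After assembling e^{tJ} and conjugating by P, we get:

e^{tM} =
  [exp(-t), -exp(6*t) + exp(-t), 2*exp(6*t) - 2*exp(-t)]
  [0, exp(6*t), 0]
  [0, 0, exp(6*t)]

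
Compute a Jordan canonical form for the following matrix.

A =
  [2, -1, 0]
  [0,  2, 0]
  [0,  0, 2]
J_2(2) ⊕ J_1(2)

The characteristic polynomial is
  det(x·I − A) = x^3 - 6*x^2 + 12*x - 8 = (x - 2)^3

Eigenvalues and multiplicities (the geometric multiplicity of λ is n − rank(A − λI), which equals the number of Jordan blocks for λ):
  λ = 2: algebraic multiplicity = 3, geometric multiplicity = 2

Determining the block sizes for each eigenvalue:
  λ = 2: 2 blocks summing to 3 forces exactly one block of size 2 and the rest size 1 → block sizes [2, 1]

Assembling the blocks gives a Jordan form
J =
  [2, 1, 0]
  [0, 2, 0]
  [0, 0, 2]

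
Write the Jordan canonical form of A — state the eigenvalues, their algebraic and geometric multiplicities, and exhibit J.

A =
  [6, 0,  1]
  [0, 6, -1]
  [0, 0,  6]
J_2(6) ⊕ J_1(6)

The characteristic polynomial is
  det(x·I − A) = x^3 - 18*x^2 + 108*x - 216 = (x - 6)^3

Eigenvalues and multiplicities (the geometric multiplicity of λ is n − rank(A − λI), which equals the number of Jordan blocks for λ):
  λ = 6: algebraic multiplicity = 3, geometric multiplicity = 2

Determining the block sizes for each eigenvalue:
  λ = 6: 2 blocks summing to 3 forces exactly one block of size 2 and the rest size 1 → block sizes [2, 1]

Assembling the blocks gives a Jordan form
J =
  [6, 1, 0]
  [0, 6, 0]
  [0, 0, 6]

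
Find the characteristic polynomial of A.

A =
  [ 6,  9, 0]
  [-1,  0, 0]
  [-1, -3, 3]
x^3 - 9*x^2 + 27*x - 27

Expanding det(x·I − A) (e.g. by cofactor expansion or by noting that A is similar to its Jordan form J, which has the same characteristic polynomial as A) gives
  χ_A(x) = x^3 - 9*x^2 + 27*x - 27
which factors as (x - 3)^3. The eigenvalues (with algebraic multiplicities) are λ = 3 with multiplicity 3.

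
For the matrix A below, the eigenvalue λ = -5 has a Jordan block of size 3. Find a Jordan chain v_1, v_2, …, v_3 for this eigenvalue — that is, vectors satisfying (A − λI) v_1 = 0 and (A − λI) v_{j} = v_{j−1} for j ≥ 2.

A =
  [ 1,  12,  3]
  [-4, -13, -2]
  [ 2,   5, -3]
A Jordan chain for λ = -5 of length 3:
v_1 = (-6, 4, -4)ᵀ
v_2 = (6, -4, 2)ᵀ
v_3 = (1, 0, 0)ᵀ

Let N = A − (-5)·I. We want v_3 with N^3 v_3 = 0 but N^2 v_3 ≠ 0; then v_{j-1} := N · v_j for j = 3, …, 2.

Pick v_3 = (1, 0, 0)ᵀ.
Then v_2 = N · v_3 = (6, -4, 2)ᵀ.
Then v_1 = N · v_2 = (-6, 4, -4)ᵀ.

Sanity check: (A − (-5)·I) v_1 = (0, 0, 0)ᵀ = 0. ✓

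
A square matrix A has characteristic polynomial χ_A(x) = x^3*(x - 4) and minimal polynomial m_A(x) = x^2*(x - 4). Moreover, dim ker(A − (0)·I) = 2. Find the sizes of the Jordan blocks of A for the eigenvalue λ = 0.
Block sizes for λ = 0: [2, 1]

Step 1 — from the characteristic polynomial, algebraic multiplicity of λ = 0 is 3. From dim ker(A − (0)·I) = 2, there are exactly 2 Jordan blocks for λ = 0.
Step 2 — from the minimal polynomial, the factor (x − 0)^2 tells us the largest block for λ = 0 has size 2.
Step 3 — with total size 3, 2 blocks, and largest block 2, the block sizes (in nonincreasing order) are [2, 1].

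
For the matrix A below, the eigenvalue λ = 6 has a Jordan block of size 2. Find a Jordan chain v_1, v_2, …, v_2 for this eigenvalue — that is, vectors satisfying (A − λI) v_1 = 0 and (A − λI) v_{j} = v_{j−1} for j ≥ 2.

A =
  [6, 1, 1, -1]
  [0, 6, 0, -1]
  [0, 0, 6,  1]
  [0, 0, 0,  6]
A Jordan chain for λ = 6 of length 2:
v_1 = (1, 0, 0, 0)ᵀ
v_2 = (0, 1, 0, 0)ᵀ

Let N = A − (6)·I. We want v_2 with N^2 v_2 = 0 but N^1 v_2 ≠ 0; then v_{j-1} := N · v_j for j = 2, …, 2.

Pick v_2 = (0, 1, 0, 0)ᵀ.
Then v_1 = N · v_2 = (1, 0, 0, 0)ᵀ.

Sanity check: (A − (6)·I) v_1 = (0, 0, 0, 0)ᵀ = 0. ✓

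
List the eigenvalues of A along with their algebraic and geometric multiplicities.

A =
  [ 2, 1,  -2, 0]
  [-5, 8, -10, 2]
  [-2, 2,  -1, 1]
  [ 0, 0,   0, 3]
λ = 3: alg = 4, geom = 2

Step 1 — factor the characteristic polynomial to read off the algebraic multiplicities:
  χ_A(x) = (x - 3)^4

Step 2 — compute geometric multiplicities via the rank-nullity identity g(λ) = n − rank(A − λI):
  rank(A − (3)·I) = 2, so dim ker(A − (3)·I) = n − 2 = 2

Summary:
  λ = 3: algebraic multiplicity = 4, geometric multiplicity = 2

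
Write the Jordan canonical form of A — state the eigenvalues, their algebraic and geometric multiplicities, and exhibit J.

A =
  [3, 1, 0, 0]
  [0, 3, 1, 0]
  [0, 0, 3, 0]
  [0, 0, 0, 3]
J_3(3) ⊕ J_1(3)

The characteristic polynomial is
  det(x·I − A) = x^4 - 12*x^3 + 54*x^2 - 108*x + 81 = (x - 3)^4

Eigenvalues and multiplicities (the geometric multiplicity of λ is n − rank(A − λI), which equals the number of Jordan blocks for λ):
  λ = 3: algebraic multiplicity = 4, geometric multiplicity = 2

Determining the block sizes for each eigenvalue:
  λ = 3: with am = 4 and gm = 2, the partition is not yet determined (e.g. several partitions of 4 into 2 parts exist). Let N = A − (3)·I. Computing rank(N^1) = 2, rank(N^2) = 1, rank(N^3) = 0; the number of blocks of size ≥ j is rank(N^{j−1}) − rank(N^j), giving [2, 1, 1]. So we have 1 block(s) of size 3, 1 block(s) of size 1 → block sizes [3, 1]

Assembling the blocks gives a Jordan form
J =
  [3, 1, 0, 0]
  [0, 3, 1, 0]
  [0, 0, 3, 0]
  [0, 0, 0, 3]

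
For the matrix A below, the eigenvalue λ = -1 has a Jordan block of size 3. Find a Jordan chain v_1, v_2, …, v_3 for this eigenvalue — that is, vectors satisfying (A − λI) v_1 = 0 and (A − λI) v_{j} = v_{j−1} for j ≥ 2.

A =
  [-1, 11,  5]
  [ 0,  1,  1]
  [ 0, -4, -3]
A Jordan chain for λ = -1 of length 3:
v_1 = (2, 0, 0)ᵀ
v_2 = (11, 2, -4)ᵀ
v_3 = (0, 1, 0)ᵀ

Let N = A − (-1)·I. We want v_3 with N^3 v_3 = 0 but N^2 v_3 ≠ 0; then v_{j-1} := N · v_j for j = 3, …, 2.

Pick v_3 = (0, 1, 0)ᵀ.
Then v_2 = N · v_3 = (11, 2, -4)ᵀ.
Then v_1 = N · v_2 = (2, 0, 0)ᵀ.

Sanity check: (A − (-1)·I) v_1 = (0, 0, 0)ᵀ = 0. ✓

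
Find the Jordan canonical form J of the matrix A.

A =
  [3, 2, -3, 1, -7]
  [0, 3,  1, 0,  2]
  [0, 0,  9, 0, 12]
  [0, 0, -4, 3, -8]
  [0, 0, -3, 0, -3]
J_3(3) ⊕ J_1(3) ⊕ J_1(3)

The characteristic polynomial is
  det(x·I − A) = x^5 - 15*x^4 + 90*x^3 - 270*x^2 + 405*x - 243 = (x - 3)^5

Eigenvalues and multiplicities (the geometric multiplicity of λ is n − rank(A − λI), which equals the number of Jordan blocks for λ):
  λ = 3: algebraic multiplicity = 5, geometric multiplicity = 3

Determining the block sizes for each eigenvalue:
  λ = 3: with am = 5 and gm = 3, the partition is not yet determined (e.g. several partitions of 5 into 3 parts exist). Let N = A − (3)·I. Computing rank(N^1) = 2, rank(N^2) = 1, rank(N^3) = 0; the number of blocks of size ≥ j is rank(N^{j−1}) − rank(N^j), giving [3, 1, 1]. So we have 1 block(s) of size 3, 2 block(s) of size 1 → block sizes [3, 1, 1]

Assembling the blocks gives a Jordan form
J =
  [3, 1, 0, 0, 0]
  [0, 3, 1, 0, 0]
  [0, 0, 3, 0, 0]
  [0, 0, 0, 3, 0]
  [0, 0, 0, 0, 3]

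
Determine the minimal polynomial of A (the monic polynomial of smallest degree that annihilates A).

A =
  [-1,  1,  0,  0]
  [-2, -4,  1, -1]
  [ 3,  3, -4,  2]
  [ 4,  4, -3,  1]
x^3 + 6*x^2 + 12*x + 8

The characteristic polynomial is χ_A(x) = (x + 2)^4, so the eigenvalues are known. The minimal polynomial is
  m_A(x) = Π_λ (x − λ)^{k_λ}
where k_λ is the size of the *largest* Jordan block for λ (equivalently, the smallest k with (A − λI)^k v = 0 for every generalised eigenvector v of λ).

  λ = -2: largest Jordan block has size 3, contributing (x + 2)^3

So m_A(x) = (x + 2)^3 = x^3 + 6*x^2 + 12*x + 8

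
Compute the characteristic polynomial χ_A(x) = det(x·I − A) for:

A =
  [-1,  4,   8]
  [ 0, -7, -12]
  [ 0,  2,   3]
x^3 + 5*x^2 + 7*x + 3

Expanding det(x·I − A) (e.g. by cofactor expansion or by noting that A is similar to its Jordan form J, which has the same characteristic polynomial as A) gives
  χ_A(x) = x^3 + 5*x^2 + 7*x + 3
which factors as (x + 1)^2*(x + 3). The eigenvalues (with algebraic multiplicities) are λ = -3 with multiplicity 1, λ = -1 with multiplicity 2.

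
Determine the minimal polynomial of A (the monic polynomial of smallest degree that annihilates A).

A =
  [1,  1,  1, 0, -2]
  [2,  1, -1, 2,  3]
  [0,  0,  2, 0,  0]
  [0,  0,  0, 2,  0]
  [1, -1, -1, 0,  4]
x^3 - 6*x^2 + 12*x - 8

The characteristic polynomial is χ_A(x) = (x - 2)^5, so the eigenvalues are known. The minimal polynomial is
  m_A(x) = Π_λ (x − λ)^{k_λ}
where k_λ is the size of the *largest* Jordan block for λ (equivalently, the smallest k with (A − λI)^k v = 0 for every generalised eigenvector v of λ).

  λ = 2: largest Jordan block has size 3, contributing (x − 2)^3

So m_A(x) = (x - 2)^3 = x^3 - 6*x^2 + 12*x - 8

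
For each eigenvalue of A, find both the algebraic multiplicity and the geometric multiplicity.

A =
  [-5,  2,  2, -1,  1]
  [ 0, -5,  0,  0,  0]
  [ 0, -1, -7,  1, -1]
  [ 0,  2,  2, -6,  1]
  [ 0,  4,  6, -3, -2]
λ = -5: alg = 5, geom = 3

Step 1 — factor the characteristic polynomial to read off the algebraic multiplicities:
  χ_A(x) = (x + 5)^5

Step 2 — compute geometric multiplicities via the rank-nullity identity g(λ) = n − rank(A − λI):
  rank(A − (-5)·I) = 2, so dim ker(A − (-5)·I) = n − 2 = 3

Summary:
  λ = -5: algebraic multiplicity = 5, geometric multiplicity = 3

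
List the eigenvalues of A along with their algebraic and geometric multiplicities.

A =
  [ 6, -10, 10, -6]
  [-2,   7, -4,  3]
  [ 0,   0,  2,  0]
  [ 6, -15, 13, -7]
λ = 2: alg = 4, geom = 2

Step 1 — factor the characteristic polynomial to read off the algebraic multiplicities:
  χ_A(x) = (x - 2)^4

Step 2 — compute geometric multiplicities via the rank-nullity identity g(λ) = n − rank(A − λI):
  rank(A − (2)·I) = 2, so dim ker(A − (2)·I) = n − 2 = 2

Summary:
  λ = 2: algebraic multiplicity = 4, geometric multiplicity = 2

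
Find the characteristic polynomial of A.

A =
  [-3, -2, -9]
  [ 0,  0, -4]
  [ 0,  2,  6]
x^3 - 3*x^2 - 10*x + 24

Expanding det(x·I − A) (e.g. by cofactor expansion or by noting that A is similar to its Jordan form J, which has the same characteristic polynomial as A) gives
  χ_A(x) = x^3 - 3*x^2 - 10*x + 24
which factors as (x - 4)*(x - 2)*(x + 3). The eigenvalues (with algebraic multiplicities) are λ = -3 with multiplicity 1, λ = 2 with multiplicity 1, λ = 4 with multiplicity 1.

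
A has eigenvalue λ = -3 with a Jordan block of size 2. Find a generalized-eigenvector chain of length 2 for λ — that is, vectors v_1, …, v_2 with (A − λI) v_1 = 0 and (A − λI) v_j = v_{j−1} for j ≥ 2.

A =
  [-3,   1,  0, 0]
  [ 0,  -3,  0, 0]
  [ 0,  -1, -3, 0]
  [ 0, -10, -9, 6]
A Jordan chain for λ = -3 of length 2:
v_1 = (1, 0, -1, -1)ᵀ
v_2 = (0, 1, -1, 0)ᵀ

Let N = A − (-3)·I. We want v_2 with N^2 v_2 = 0 but N^1 v_2 ≠ 0; then v_{j-1} := N · v_j for j = 2, …, 2.

Pick v_2 = (0, 1, -1, 0)ᵀ.
Then v_1 = N · v_2 = (1, 0, -1, -1)ᵀ.

Sanity check: (A − (-3)·I) v_1 = (0, 0, 0, 0)ᵀ = 0. ✓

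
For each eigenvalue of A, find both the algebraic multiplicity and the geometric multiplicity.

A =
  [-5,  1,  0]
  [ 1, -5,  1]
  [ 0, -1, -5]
λ = -5: alg = 3, geom = 1

Step 1 — factor the characteristic polynomial to read off the algebraic multiplicities:
  χ_A(x) = (x + 5)^3

Step 2 — compute geometric multiplicities via the rank-nullity identity g(λ) = n − rank(A − λI):
  rank(A − (-5)·I) = 2, so dim ker(A − (-5)·I) = n − 2 = 1

Summary:
  λ = -5: algebraic multiplicity = 3, geometric multiplicity = 1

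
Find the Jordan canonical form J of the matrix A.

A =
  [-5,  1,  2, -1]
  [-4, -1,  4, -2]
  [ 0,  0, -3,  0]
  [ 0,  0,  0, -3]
J_2(-3) ⊕ J_1(-3) ⊕ J_1(-3)

The characteristic polynomial is
  det(x·I − A) = x^4 + 12*x^3 + 54*x^2 + 108*x + 81 = (x + 3)^4

Eigenvalues and multiplicities (the geometric multiplicity of λ is n − rank(A − λI), which equals the number of Jordan blocks for λ):
  λ = -3: algebraic multiplicity = 4, geometric multiplicity = 3

Determining the block sizes for each eigenvalue:
  λ = -3: 3 blocks summing to 4 forces exactly one block of size 2 and the rest size 1 → block sizes [2, 1, 1]

Assembling the blocks gives a Jordan form
J =
  [-3,  1,  0,  0]
  [ 0, -3,  0,  0]
  [ 0,  0, -3,  0]
  [ 0,  0,  0, -3]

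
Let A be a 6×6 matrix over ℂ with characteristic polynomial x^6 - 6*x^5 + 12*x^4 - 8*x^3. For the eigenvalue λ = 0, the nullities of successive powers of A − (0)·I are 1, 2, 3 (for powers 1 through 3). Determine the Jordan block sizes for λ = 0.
Block sizes for λ = 0: [3]

From the dimensions of kernels of powers, the number of Jordan blocks of size at least j is d_j − d_{j−1} where d_j = dim ker(N^j) (with d_0 = 0). Computing the differences gives [1, 1, 1].
The number of blocks of size exactly k is (#blocks of size ≥ k) − (#blocks of size ≥ k + 1), so the partition is: 1 block(s) of size 3.
In nonincreasing order the block sizes are [3].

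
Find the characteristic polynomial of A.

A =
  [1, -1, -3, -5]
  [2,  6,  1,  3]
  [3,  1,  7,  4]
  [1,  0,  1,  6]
x^4 - 20*x^3 + 150*x^2 - 500*x + 625

Expanding det(x·I − A) (e.g. by cofactor expansion or by noting that A is similar to its Jordan form J, which has the same characteristic polynomial as A) gives
  χ_A(x) = x^4 - 20*x^3 + 150*x^2 - 500*x + 625
which factors as (x - 5)^4. The eigenvalues (with algebraic multiplicities) are λ = 5 with multiplicity 4.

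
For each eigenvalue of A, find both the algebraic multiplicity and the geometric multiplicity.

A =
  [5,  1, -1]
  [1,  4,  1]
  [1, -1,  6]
λ = 5: alg = 3, geom = 1

Step 1 — factor the characteristic polynomial to read off the algebraic multiplicities:
  χ_A(x) = (x - 5)^3

Step 2 — compute geometric multiplicities via the rank-nullity identity g(λ) = n − rank(A − λI):
  rank(A − (5)·I) = 2, so dim ker(A − (5)·I) = n − 2 = 1

Summary:
  λ = 5: algebraic multiplicity = 3, geometric multiplicity = 1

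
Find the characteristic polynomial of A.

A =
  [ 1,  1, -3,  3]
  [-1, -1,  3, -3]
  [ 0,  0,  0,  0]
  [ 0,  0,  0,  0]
x^4

Expanding det(x·I − A) (e.g. by cofactor expansion or by noting that A is similar to its Jordan form J, which has the same characteristic polynomial as A) gives
  χ_A(x) = x^4
which factors as x^4. The eigenvalues (with algebraic multiplicities) are λ = 0 with multiplicity 4.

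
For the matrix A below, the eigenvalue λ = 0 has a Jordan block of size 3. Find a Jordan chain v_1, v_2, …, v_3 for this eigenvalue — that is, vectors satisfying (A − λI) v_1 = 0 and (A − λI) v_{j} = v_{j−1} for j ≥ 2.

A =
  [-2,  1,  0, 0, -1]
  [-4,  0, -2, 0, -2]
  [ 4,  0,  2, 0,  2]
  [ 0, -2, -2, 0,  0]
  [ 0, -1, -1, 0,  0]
A Jordan chain for λ = 0 of length 3:
v_1 = (-1, -2, 2, 0, 0)ᵀ
v_2 = (1, 0, 0, -2, -1)ᵀ
v_3 = (0, 1, 0, 0, 0)ᵀ

Let N = A − (0)·I. We want v_3 with N^3 v_3 = 0 but N^2 v_3 ≠ 0; then v_{j-1} := N · v_j for j = 3, …, 2.

Pick v_3 = (0, 1, 0, 0, 0)ᵀ.
Then v_2 = N · v_3 = (1, 0, 0, -2, -1)ᵀ.
Then v_1 = N · v_2 = (-1, -2, 2, 0, 0)ᵀ.

Sanity check: (A − (0)·I) v_1 = (0, 0, 0, 0, 0)ᵀ = 0. ✓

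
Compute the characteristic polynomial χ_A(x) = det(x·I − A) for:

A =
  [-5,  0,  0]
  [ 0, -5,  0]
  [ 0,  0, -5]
x^3 + 15*x^2 + 75*x + 125

Expanding det(x·I − A) (e.g. by cofactor expansion or by noting that A is similar to its Jordan form J, which has the same characteristic polynomial as A) gives
  χ_A(x) = x^3 + 15*x^2 + 75*x + 125
which factors as (x + 5)^3. The eigenvalues (with algebraic multiplicities) are λ = -5 with multiplicity 3.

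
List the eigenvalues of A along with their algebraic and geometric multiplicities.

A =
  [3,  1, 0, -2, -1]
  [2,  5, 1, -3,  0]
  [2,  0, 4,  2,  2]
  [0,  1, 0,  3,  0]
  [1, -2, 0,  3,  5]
λ = 4: alg = 5, geom = 2

Step 1 — factor the characteristic polynomial to read off the algebraic multiplicities:
  χ_A(x) = (x - 4)^5

Step 2 — compute geometric multiplicities via the rank-nullity identity g(λ) = n − rank(A − λI):
  rank(A − (4)·I) = 3, so dim ker(A − (4)·I) = n − 3 = 2

Summary:
  λ = 4: algebraic multiplicity = 5, geometric multiplicity = 2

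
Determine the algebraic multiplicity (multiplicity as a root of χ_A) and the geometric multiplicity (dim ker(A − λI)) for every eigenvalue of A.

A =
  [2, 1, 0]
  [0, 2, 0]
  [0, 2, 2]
λ = 2: alg = 3, geom = 2

Step 1 — factor the characteristic polynomial to read off the algebraic multiplicities:
  χ_A(x) = (x - 2)^3

Step 2 — compute geometric multiplicities via the rank-nullity identity g(λ) = n − rank(A − λI):
  rank(A − (2)·I) = 1, so dim ker(A − (2)·I) = n − 1 = 2

Summary:
  λ = 2: algebraic multiplicity = 3, geometric multiplicity = 2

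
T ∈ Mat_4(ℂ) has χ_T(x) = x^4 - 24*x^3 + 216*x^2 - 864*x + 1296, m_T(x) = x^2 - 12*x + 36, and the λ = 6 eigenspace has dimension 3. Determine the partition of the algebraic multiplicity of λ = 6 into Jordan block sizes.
Block sizes for λ = 6: [2, 1, 1]

Step 1 — from the characteristic polynomial, algebraic multiplicity of λ = 6 is 4. From dim ker(T − (6)·I) = 3, there are exactly 3 Jordan blocks for λ = 6.
Step 2 — from the minimal polynomial, the factor (x − 6)^2 tells us the largest block for λ = 6 has size 2.
Step 3 — with total size 4, 3 blocks, and largest block 2, the block sizes (in nonincreasing order) are [2, 1, 1].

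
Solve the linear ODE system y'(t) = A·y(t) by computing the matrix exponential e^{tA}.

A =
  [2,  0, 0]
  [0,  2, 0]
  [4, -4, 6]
e^{tA} =
  [exp(2*t), 0, 0]
  [0, exp(2*t), 0]
  [exp(6*t) - exp(2*t), -exp(6*t) + exp(2*t), exp(6*t)]

Strategy: write A = P · J · P⁻¹ where J is a Jordan canonical form, so e^{tA} = P · e^{tJ} · P⁻¹, and e^{tJ} can be computed block-by-block.

A has Jordan form
J =
  [2, 0, 0]
  [0, 2, 0]
  [0, 0, 6]
(up to reordering of blocks).

Per-block formulas:
  For a 1×1 block at λ = 6: exp(t · [6]) = [e^(6t)].
  For a 1×1 block at λ = 2: exp(t · [2]) = [e^(2t)].

After assembling e^{tJ} and conjugating by P, we get:

e^{tA} =
  [exp(2*t), 0, 0]
  [0, exp(2*t), 0]
  [exp(6*t) - exp(2*t), -exp(6*t) + exp(2*t), exp(6*t)]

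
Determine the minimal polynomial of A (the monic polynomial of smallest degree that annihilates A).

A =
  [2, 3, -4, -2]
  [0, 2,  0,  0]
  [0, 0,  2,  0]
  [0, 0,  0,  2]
x^2 - 4*x + 4

The characteristic polynomial is χ_A(x) = (x - 2)^4, so the eigenvalues are known. The minimal polynomial is
  m_A(x) = Π_λ (x − λ)^{k_λ}
where k_λ is the size of the *largest* Jordan block for λ (equivalently, the smallest k with (A − λI)^k v = 0 for every generalised eigenvector v of λ).

  λ = 2: largest Jordan block has size 2, contributing (x − 2)^2

So m_A(x) = (x - 2)^2 = x^2 - 4*x + 4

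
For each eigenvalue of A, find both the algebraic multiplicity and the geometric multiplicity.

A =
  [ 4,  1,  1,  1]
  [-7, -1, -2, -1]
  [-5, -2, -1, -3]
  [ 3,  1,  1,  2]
λ = 1: alg = 4, geom = 2

Step 1 — factor the characteristic polynomial to read off the algebraic multiplicities:
  χ_A(x) = (x - 1)^4

Step 2 — compute geometric multiplicities via the rank-nullity identity g(λ) = n − rank(A − λI):
  rank(A − (1)·I) = 2, so dim ker(A − (1)·I) = n − 2 = 2

Summary:
  λ = 1: algebraic multiplicity = 4, geometric multiplicity = 2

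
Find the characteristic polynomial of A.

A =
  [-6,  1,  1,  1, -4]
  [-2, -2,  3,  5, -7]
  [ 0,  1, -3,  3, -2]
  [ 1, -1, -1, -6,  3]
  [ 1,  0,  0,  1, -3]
x^5 + 20*x^4 + 160*x^3 + 640*x^2 + 1280*x + 1024

Expanding det(x·I − A) (e.g. by cofactor expansion or by noting that A is similar to its Jordan form J, which has the same characteristic polynomial as A) gives
  χ_A(x) = x^5 + 20*x^4 + 160*x^3 + 640*x^2 + 1280*x + 1024
which factors as (x + 4)^5. The eigenvalues (with algebraic multiplicities) are λ = -4 with multiplicity 5.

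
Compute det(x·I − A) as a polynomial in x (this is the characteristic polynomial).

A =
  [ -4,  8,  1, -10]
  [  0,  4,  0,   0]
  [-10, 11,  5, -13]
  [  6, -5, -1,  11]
x^4 - 16*x^3 + 96*x^2 - 256*x + 256

Expanding det(x·I − A) (e.g. by cofactor expansion or by noting that A is similar to its Jordan form J, which has the same characteristic polynomial as A) gives
  χ_A(x) = x^4 - 16*x^3 + 96*x^2 - 256*x + 256
which factors as (x - 4)^4. The eigenvalues (with algebraic multiplicities) are λ = 4 with multiplicity 4.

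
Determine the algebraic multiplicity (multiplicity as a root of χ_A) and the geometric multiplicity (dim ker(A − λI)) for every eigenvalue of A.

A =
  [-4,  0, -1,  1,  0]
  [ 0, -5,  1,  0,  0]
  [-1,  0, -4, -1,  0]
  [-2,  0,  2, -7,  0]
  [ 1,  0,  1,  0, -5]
λ = -5: alg = 5, geom = 2

Step 1 — factor the characteristic polynomial to read off the algebraic multiplicities:
  χ_A(x) = (x + 5)^5

Step 2 — compute geometric multiplicities via the rank-nullity identity g(λ) = n − rank(A − λI):
  rank(A − (-5)·I) = 3, so dim ker(A − (-5)·I) = n − 3 = 2

Summary:
  λ = -5: algebraic multiplicity = 5, geometric multiplicity = 2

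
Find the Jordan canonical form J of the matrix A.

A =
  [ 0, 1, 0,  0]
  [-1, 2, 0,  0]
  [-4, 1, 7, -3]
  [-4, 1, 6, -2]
J_2(1) ⊕ J_1(1) ⊕ J_1(4)

The characteristic polynomial is
  det(x·I − A) = x^4 - 7*x^3 + 15*x^2 - 13*x + 4 = (x - 4)*(x - 1)^3

Eigenvalues and multiplicities (the geometric multiplicity of λ is n − rank(A − λI), which equals the number of Jordan blocks for λ):
  λ = 1: algebraic multiplicity = 3, geometric multiplicity = 2
  λ = 4: algebraic multiplicity = 1, geometric multiplicity = 1

Determining the block sizes for each eigenvalue:
  λ = 1: 2 blocks summing to 3 forces exactly one block of size 2 and the rest size 1 → block sizes [2, 1]
  λ = 4: one block (gm = 1), so the single block has size am = 1 → block sizes [1]

Assembling the blocks gives a Jordan form
J =
  [1, 1, 0, 0]
  [0, 1, 0, 0]
  [0, 0, 1, 0]
  [0, 0, 0, 4]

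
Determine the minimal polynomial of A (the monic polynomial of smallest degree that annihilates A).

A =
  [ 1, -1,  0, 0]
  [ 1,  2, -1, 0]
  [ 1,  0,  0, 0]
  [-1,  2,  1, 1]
x^3 - 3*x^2 + 3*x - 1

The characteristic polynomial is χ_A(x) = (x - 1)^4, so the eigenvalues are known. The minimal polynomial is
  m_A(x) = Π_λ (x − λ)^{k_λ}
where k_λ is the size of the *largest* Jordan block for λ (equivalently, the smallest k with (A − λI)^k v = 0 for every generalised eigenvector v of λ).

  λ = 1: largest Jordan block has size 3, contributing (x − 1)^3

So m_A(x) = (x - 1)^3 = x^3 - 3*x^2 + 3*x - 1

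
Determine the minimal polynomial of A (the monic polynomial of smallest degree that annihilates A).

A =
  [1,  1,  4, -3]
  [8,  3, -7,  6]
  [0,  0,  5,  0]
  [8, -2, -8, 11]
x^3 - 15*x^2 + 75*x - 125

The characteristic polynomial is χ_A(x) = (x - 5)^4, so the eigenvalues are known. The minimal polynomial is
  m_A(x) = Π_λ (x − λ)^{k_λ}
where k_λ is the size of the *largest* Jordan block for λ (equivalently, the smallest k with (A − λI)^k v = 0 for every generalised eigenvector v of λ).

  λ = 5: largest Jordan block has size 3, contributing (x − 5)^3

So m_A(x) = (x - 5)^3 = x^3 - 15*x^2 + 75*x - 125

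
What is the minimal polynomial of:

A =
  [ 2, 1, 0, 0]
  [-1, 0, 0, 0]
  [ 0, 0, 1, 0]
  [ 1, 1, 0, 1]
x^2 - 2*x + 1

The characteristic polynomial is χ_A(x) = (x - 1)^4, so the eigenvalues are known. The minimal polynomial is
  m_A(x) = Π_λ (x − λ)^{k_λ}
where k_λ is the size of the *largest* Jordan block for λ (equivalently, the smallest k with (A − λI)^k v = 0 for every generalised eigenvector v of λ).

  λ = 1: largest Jordan block has size 2, contributing (x − 1)^2

So m_A(x) = (x - 1)^2 = x^2 - 2*x + 1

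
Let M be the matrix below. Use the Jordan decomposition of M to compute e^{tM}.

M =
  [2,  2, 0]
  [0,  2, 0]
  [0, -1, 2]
e^{tM} =
  [exp(2*t), 2*t*exp(2*t), 0]
  [0, exp(2*t), 0]
  [0, -t*exp(2*t), exp(2*t)]

Strategy: write M = P · J · P⁻¹ where J is a Jordan canonical form, so e^{tM} = P · e^{tJ} · P⁻¹, and e^{tJ} can be computed block-by-block.

M has Jordan form
J =
  [2, 1, 0]
  [0, 2, 0]
  [0, 0, 2]
(up to reordering of blocks).

Per-block formulas:
  For a 2×2 Jordan block J_2(2): exp(t · J_2(2)) = e^(2t)·(I + t·N), where N is the 2×2 nilpotent shift.
  For a 1×1 block at λ = 2: exp(t · [2]) = [e^(2t)].

After assembling e^{tJ} and conjugating by P, we get:

e^{tM} =
  [exp(2*t), 2*t*exp(2*t), 0]
  [0, exp(2*t), 0]
  [0, -t*exp(2*t), exp(2*t)]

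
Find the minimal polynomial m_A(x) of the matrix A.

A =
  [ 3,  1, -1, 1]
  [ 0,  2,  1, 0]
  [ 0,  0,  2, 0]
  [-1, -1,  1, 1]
x^3 - 6*x^2 + 12*x - 8

The characteristic polynomial is χ_A(x) = (x - 2)^4, so the eigenvalues are known. The minimal polynomial is
  m_A(x) = Π_λ (x − λ)^{k_λ}
where k_λ is the size of the *largest* Jordan block for λ (equivalently, the smallest k with (A − λI)^k v = 0 for every generalised eigenvector v of λ).

  λ = 2: largest Jordan block has size 3, contributing (x − 2)^3

So m_A(x) = (x - 2)^3 = x^3 - 6*x^2 + 12*x - 8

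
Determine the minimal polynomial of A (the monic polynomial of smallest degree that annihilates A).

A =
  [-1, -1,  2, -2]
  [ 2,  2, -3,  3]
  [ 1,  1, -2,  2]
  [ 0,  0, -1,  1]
x^3

The characteristic polynomial is χ_A(x) = x^4, so the eigenvalues are known. The minimal polynomial is
  m_A(x) = Π_λ (x − λ)^{k_λ}
where k_λ is the size of the *largest* Jordan block for λ (equivalently, the smallest k with (A − λI)^k v = 0 for every generalised eigenvector v of λ).

  λ = 0: largest Jordan block has size 3, contributing (x − 0)^3

So m_A(x) = x^3 = x^3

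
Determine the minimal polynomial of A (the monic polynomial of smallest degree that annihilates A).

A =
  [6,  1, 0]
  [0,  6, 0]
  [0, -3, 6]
x^2 - 12*x + 36

The characteristic polynomial is χ_A(x) = (x - 6)^3, so the eigenvalues are known. The minimal polynomial is
  m_A(x) = Π_λ (x − λ)^{k_λ}
where k_λ is the size of the *largest* Jordan block for λ (equivalently, the smallest k with (A − λI)^k v = 0 for every generalised eigenvector v of λ).

  λ = 6: largest Jordan block has size 2, contributing (x − 6)^2

So m_A(x) = (x - 6)^2 = x^2 - 12*x + 36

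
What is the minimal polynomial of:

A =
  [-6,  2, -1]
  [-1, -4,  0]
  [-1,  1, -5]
x^3 + 15*x^2 + 75*x + 125

The characteristic polynomial is χ_A(x) = (x + 5)^3, so the eigenvalues are known. The minimal polynomial is
  m_A(x) = Π_λ (x − λ)^{k_λ}
where k_λ is the size of the *largest* Jordan block for λ (equivalently, the smallest k with (A − λI)^k v = 0 for every generalised eigenvector v of λ).

  λ = -5: largest Jordan block has size 3, contributing (x + 5)^3

So m_A(x) = (x + 5)^3 = x^3 + 15*x^2 + 75*x + 125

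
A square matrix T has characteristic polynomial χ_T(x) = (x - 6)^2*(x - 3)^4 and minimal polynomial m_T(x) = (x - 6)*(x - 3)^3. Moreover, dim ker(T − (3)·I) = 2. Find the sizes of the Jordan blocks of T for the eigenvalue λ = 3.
Block sizes for λ = 3: [3, 1]

Step 1 — from the characteristic polynomial, algebraic multiplicity of λ = 3 is 4. From dim ker(T − (3)·I) = 2, there are exactly 2 Jordan blocks for λ = 3.
Step 2 — from the minimal polynomial, the factor (x − 3)^3 tells us the largest block for λ = 3 has size 3.
Step 3 — with total size 4, 2 blocks, and largest block 3, the block sizes (in nonincreasing order) are [3, 1].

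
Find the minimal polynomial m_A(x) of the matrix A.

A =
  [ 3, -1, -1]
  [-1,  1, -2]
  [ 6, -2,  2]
x^3 - 6*x^2 + 12*x - 8

The characteristic polynomial is χ_A(x) = (x - 2)^3, so the eigenvalues are known. The minimal polynomial is
  m_A(x) = Π_λ (x − λ)^{k_λ}
where k_λ is the size of the *largest* Jordan block for λ (equivalently, the smallest k with (A − λI)^k v = 0 for every generalised eigenvector v of λ).

  λ = 2: largest Jordan block has size 3, contributing (x − 2)^3

So m_A(x) = (x - 2)^3 = x^3 - 6*x^2 + 12*x - 8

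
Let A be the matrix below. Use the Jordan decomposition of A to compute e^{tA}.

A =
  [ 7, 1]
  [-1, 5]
e^{tA} =
  [t*exp(6*t) + exp(6*t), t*exp(6*t)]
  [-t*exp(6*t), -t*exp(6*t) + exp(6*t)]

Strategy: write A = P · J · P⁻¹ where J is a Jordan canonical form, so e^{tA} = P · e^{tJ} · P⁻¹, and e^{tJ} can be computed block-by-block.

A has Jordan form
J =
  [6, 1]
  [0, 6]
(up to reordering of blocks).

Per-block formulas:
  For a 2×2 Jordan block J_2(6): exp(t · J_2(6)) = e^(6t)·(I + t·N), where N is the 2×2 nilpotent shift.

After assembling e^{tJ} and conjugating by P, we get:

e^{tA} =
  [t*exp(6*t) + exp(6*t), t*exp(6*t)]
  [-t*exp(6*t), -t*exp(6*t) + exp(6*t)]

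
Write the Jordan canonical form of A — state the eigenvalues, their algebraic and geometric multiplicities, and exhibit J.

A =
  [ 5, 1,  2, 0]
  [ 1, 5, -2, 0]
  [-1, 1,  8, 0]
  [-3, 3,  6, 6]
J_2(6) ⊕ J_1(6) ⊕ J_1(6)

The characteristic polynomial is
  det(x·I − A) = x^4 - 24*x^3 + 216*x^2 - 864*x + 1296 = (x - 6)^4

Eigenvalues and multiplicities (the geometric multiplicity of λ is n − rank(A − λI), which equals the number of Jordan blocks for λ):
  λ = 6: algebraic multiplicity = 4, geometric multiplicity = 3

Determining the block sizes for each eigenvalue:
  λ = 6: 3 blocks summing to 4 forces exactly one block of size 2 and the rest size 1 → block sizes [2, 1, 1]

Assembling the blocks gives a Jordan form
J =
  [6, 1, 0, 0]
  [0, 6, 0, 0]
  [0, 0, 6, 0]
  [0, 0, 0, 6]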